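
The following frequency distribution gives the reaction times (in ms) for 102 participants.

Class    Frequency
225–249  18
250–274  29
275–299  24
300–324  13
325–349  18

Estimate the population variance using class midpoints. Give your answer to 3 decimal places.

Midpoints: 237, 262, 287, 312, 337
n = 102, Σfm = 28874, mean = 283.0784
Σfm² = 8288288
Σf(m − x̄)² = Σfm² − (Σfm)²/n = 8288288 − 28874²/102 = 114681.3725
Population variance = 114681.3725 / 102 = 1124.3272

1124.327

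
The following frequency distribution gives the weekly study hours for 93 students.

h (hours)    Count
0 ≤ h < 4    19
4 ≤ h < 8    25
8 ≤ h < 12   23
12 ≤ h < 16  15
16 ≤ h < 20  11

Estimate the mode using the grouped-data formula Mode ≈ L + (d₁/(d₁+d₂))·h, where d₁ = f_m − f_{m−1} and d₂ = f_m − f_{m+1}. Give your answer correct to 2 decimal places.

7.00

Modal class: 4 ≤ h < 8 (highest frequency 25).
d₁ = 25 − 19 = 6, d₂ = 25 − 23 = 2
Mode ≈ 4 + (6/(6+2)) × 4 = 4 + 3.0000 = 7.0000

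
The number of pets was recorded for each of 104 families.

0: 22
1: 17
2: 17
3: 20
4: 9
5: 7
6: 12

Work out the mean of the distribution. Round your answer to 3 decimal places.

Values: 0, 1, 2, 3, 4, 5, 6
Σfx = 22×0 + 17×1 + 17×2 + 20×3 + 9×4 + 7×5 + 12×6 = 254
n = Σf = 104
Mean = 254 / 104 = 2.4423

2.442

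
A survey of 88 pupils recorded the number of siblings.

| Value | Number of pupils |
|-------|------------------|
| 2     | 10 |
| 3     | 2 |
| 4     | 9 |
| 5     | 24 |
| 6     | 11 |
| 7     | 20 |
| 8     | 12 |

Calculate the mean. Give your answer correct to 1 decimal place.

Values: 2, 3, 4, 5, 6, 7, 8
Σfx = 10×2 + 2×3 + 9×4 + 24×5 + 11×6 + 20×7 + 12×8 = 484
n = Σf = 88
Mean = 484 / 88 = 5.5000

5.5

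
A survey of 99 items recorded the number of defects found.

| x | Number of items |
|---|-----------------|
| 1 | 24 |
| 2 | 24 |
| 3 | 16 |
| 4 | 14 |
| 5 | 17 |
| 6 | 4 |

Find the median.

3

Cumulative frequencies: 24, 48, 64, 78, 95, 99
n = 99, so the median is the value in position (n+1)/2 = 50.
Position 50 falls at value 3.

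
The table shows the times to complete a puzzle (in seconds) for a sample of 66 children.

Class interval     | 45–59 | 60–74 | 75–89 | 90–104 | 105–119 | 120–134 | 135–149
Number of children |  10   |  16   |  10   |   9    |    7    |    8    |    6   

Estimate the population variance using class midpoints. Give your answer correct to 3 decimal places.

Midpoints: 52, 67, 82, 97, 112, 127, 142
n = 66, Σfm = 5937, mean = 89.9545
Σfm² = 588609
Σf(m − x̄)² = Σfm² − (Σfm)²/n = 588609 − 5937²/66 = 54548.8636
Population variance = 54548.8636 / 66 = 826.4979

826.498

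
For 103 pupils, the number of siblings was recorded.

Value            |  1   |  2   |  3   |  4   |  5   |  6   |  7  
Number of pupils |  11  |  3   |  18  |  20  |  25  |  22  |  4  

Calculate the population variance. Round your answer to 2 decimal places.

Values: 1, 2, 3, 4, 5, 6, 7
n = 103, Σfx = 436, mean = 4.2330
Σfx² = 2118
Σf(x − x̄)² = Σfx² − (Σfx)²/n = 2118 − 436²/103 = 272.4078
Population variance = 272.4078 / 103 = 2.6447

2.64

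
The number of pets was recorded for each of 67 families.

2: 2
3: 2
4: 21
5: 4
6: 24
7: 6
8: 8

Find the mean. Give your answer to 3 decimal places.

5.433

Values: 2, 3, 4, 5, 6, 7, 8
Σfx = 2×2 + 2×3 + 21×4 + 4×5 + 24×6 + 6×7 + 8×8 = 364
n = Σf = 67
Mean = 364 / 67 = 5.4328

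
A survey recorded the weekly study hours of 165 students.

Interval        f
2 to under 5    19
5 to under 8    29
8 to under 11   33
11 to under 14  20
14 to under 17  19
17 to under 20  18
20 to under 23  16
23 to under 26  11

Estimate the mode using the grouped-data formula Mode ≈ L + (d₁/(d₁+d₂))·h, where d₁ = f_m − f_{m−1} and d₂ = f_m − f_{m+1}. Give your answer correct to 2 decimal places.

8.71

Modal class: 8 to under 11 (highest frequency 33).
d₁ = 33 − 29 = 4, d₂ = 33 − 20 = 13
Mode ≈ 8 + (4/(4+13)) × 3 = 8 + 0.7059 = 8.7059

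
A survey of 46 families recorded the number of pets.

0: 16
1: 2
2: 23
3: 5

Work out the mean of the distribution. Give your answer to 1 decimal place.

1.4

Values: 0, 1, 2, 3
Σfx = 16×0 + 2×1 + 23×2 + 5×3 = 63
n = Σf = 46
Mean = 63 / 46 = 1.3696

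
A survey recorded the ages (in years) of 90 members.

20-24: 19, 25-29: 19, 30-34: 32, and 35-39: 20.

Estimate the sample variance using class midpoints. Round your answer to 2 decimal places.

Midpoints: 22, 27, 32, 37
n = 90, Σfm = 2695, mean = 29.9444
Σfm² = 83195
Σf(m − x̄)² = Σfm² − (Σfm)²/n = 83195 − 2695²/90 = 2494.7222
Sample variance = 2494.7222 / 89 = 28.0306

28.03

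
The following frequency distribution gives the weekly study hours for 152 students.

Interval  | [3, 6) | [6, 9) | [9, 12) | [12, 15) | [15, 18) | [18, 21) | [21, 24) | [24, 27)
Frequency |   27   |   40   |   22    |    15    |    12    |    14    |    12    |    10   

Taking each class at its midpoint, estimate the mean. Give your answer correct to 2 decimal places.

12.18

Midpoints: 4.5, 7.5, 10.5, 13.5, 16.5, 19.5, 22.5, 25.5
Σfm = 27×4.5 + 40×7.5 + 22×10.5 + 15×13.5 + 12×16.5 + 14×19.5 + 12×22.5 + 10×25.5 = 1851
n = Σf = 152
Mean = 1851 / 152 = 12.1776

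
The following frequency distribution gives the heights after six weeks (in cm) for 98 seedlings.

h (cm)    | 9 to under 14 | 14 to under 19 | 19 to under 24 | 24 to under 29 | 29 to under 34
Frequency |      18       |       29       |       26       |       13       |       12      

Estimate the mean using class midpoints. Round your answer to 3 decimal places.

20.071

Midpoints: 11.5, 16.5, 21.5, 26.5, 31.5
Σfm = 18×11.5 + 29×16.5 + 26×21.5 + 13×26.5 + 12×31.5 = 1967
n = Σf = 98
Mean = 1967 / 98 = 20.0714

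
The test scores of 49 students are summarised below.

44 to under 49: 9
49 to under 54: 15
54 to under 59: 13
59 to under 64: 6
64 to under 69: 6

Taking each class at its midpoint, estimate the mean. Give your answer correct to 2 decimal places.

54.97

Midpoints: 46.5, 51.5, 56.5, 61.5, 66.5
Σfm = 9×46.5 + 15×51.5 + 13×56.5 + 6×61.5 + 6×66.5 = 2693.5
n = Σf = 49
Mean = 2693.5 / 49 = 54.9694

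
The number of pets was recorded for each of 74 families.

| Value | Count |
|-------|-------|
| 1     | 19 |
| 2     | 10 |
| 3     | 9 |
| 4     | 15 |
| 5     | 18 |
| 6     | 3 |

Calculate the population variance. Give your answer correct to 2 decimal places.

2.68

Values: 1, 2, 3, 4, 5, 6
n = 74, Σfx = 234, mean = 3.1622
Σfx² = 938
Σf(x − x̄)² = Σfx² − (Σfx)²/n = 938 − 234²/74 = 198.0541
Population variance = 198.0541 / 74 = 2.6764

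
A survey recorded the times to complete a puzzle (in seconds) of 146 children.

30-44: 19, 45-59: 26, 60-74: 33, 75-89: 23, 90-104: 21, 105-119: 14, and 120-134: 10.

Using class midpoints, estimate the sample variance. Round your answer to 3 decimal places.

694.885

Midpoints: 37, 52, 67, 82, 97, 112, 127
n = 146, Σfm = 11027, mean = 75.5274
Σfm² = 933599
Σf(m − x̄)² = Σfm² − (Σfm)²/n = 933599 − 11027²/146 = 100758.3904
Sample variance = 100758.3904 / 145 = 694.8855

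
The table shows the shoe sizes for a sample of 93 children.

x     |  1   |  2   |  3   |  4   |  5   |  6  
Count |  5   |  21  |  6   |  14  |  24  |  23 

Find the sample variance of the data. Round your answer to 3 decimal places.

Values: 1, 2, 3, 4, 5, 6
n = 93, Σfx = 379, mean = 4.0753
Σfx² = 1795
Σf(x − x̄)² = Σfx² − (Σfx)²/n = 1795 − 379²/93 = 250.4731
Sample variance = 250.4731 / 92 = 2.7225

2.723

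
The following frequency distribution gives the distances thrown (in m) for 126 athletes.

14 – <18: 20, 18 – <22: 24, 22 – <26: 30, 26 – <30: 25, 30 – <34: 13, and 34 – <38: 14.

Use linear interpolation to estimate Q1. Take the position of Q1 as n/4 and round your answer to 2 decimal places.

Cumulative frequencies: 20, 44, 74, 99, 112, 126
n = 126; position = n/4 = 31.5.
This falls in the class 18 – <22: L = 18, F = 20, f = 24, h = 4.
Lower quartile ≈ 18 + ((31.5 − 20) / 24) × 4 = 19.9167

19.92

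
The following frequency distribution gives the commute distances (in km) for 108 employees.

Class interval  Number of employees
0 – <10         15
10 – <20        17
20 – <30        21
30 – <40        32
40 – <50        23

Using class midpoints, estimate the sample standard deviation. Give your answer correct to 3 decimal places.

Midpoints: 5, 15, 25, 35, 45
n = 108, Σfm = 3010, mean = 27.8704
Σfm² = 103100
Σf(m − x̄)² = Σfm² − (Σfm)²/n = 103100 − 3010²/108 = 19210.1852
Sample variance = 19210.1852 / 107 = 179.5344
Standard deviation = √179.5344 = 13.3990

13.399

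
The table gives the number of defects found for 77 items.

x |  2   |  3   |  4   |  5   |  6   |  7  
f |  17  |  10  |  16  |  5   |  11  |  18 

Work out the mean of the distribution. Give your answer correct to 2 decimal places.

4.48

Values: 2, 3, 4, 5, 6, 7
Σfx = 17×2 + 10×3 + 16×4 + 5×5 + 11×6 + 18×7 = 345
n = Σf = 77
Mean = 345 / 77 = 4.4805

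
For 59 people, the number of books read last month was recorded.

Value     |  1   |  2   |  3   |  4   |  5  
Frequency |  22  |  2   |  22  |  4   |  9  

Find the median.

Cumulative frequencies: 22, 24, 46, 50, 59
n = 59, so the median is the value in position (n+1)/2 = 30.
Position 30 falls at value 3.

3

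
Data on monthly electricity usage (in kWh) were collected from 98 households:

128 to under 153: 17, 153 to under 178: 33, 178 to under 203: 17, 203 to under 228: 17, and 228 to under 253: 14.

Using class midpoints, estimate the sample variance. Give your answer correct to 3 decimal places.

Midpoints: 140.5, 165.5, 190.5, 215.5, 240.5
n = 98, Σfm = 18119, mean = 184.8878
Σfm² = 3455644.5
Σf(m − x̄)² = Σfm² − (Σfm)²/n = 3455644.5 − 18119²/98 = 105663.2653
Sample variance = 105663.2653 / 97 = 1089.3120

1089.312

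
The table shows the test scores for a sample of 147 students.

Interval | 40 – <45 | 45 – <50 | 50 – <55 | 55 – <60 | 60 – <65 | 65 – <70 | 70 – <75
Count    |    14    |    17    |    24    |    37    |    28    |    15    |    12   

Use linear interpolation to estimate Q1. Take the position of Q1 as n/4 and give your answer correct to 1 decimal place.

Cumulative frequencies: 14, 31, 55, 92, 120, 135, 147
n = 147; position = n/4 = 36.75.
This falls in the class 50 – <55: L = 50, F = 31, f = 24, h = 5.
Lower quartile ≈ 50 + ((36.75 − 31) / 24) × 5 = 51.1979

51.2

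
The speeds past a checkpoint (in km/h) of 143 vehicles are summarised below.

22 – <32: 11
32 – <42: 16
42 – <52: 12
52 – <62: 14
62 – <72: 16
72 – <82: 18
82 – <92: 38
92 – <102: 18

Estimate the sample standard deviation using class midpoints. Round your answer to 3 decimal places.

22.388

Midpoints: 27, 37, 47, 57, 67, 77, 87, 97
n = 143, Σfm = 9761, mean = 68.2587
Σfm² = 737447
Σf(m − x̄)² = Σfm² − (Σfm)²/n = 737447 − 9761²/143 = 71173.4266
Sample variance = 71173.4266 / 142 = 501.2213
Standard deviation = √501.2213 = 22.3880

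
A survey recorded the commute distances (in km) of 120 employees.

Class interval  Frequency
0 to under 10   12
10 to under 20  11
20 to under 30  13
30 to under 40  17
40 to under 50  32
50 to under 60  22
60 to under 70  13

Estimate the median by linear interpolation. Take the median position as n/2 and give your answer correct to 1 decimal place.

Cumulative frequencies: 12, 23, 36, 53, 85, 107, 120
n = 120; position = n/2 = 60.
This falls in the class 40 to under 50: L = 40, F = 53, f = 32, h = 10.
Median ≈ 40 + ((60 − 53) / 32) × 10 = 42.1875

42.2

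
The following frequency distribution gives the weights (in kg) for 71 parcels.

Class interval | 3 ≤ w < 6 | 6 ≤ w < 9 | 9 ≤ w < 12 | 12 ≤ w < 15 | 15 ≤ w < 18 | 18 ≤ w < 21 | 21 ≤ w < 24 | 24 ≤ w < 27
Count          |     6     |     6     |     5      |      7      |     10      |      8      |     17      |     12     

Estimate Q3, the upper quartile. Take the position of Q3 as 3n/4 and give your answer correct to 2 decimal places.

Cumulative frequencies: 6, 12, 17, 24, 34, 42, 59, 71
n = 71; position = 3n/4 = 53.25.
This falls in the class 21 ≤ w < 24: L = 21, F = 42, f = 17, h = 3.
Upper quartile ≈ 21 + ((53.25 − 42) / 17) × 3 = 22.9853

22.99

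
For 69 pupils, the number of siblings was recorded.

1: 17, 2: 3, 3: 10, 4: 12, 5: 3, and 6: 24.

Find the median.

Cumulative frequencies: 17, 20, 30, 42, 45, 69
n = 69, so the median is the value in position (n+1)/2 = 35.
Position 35 falls at value 4.

4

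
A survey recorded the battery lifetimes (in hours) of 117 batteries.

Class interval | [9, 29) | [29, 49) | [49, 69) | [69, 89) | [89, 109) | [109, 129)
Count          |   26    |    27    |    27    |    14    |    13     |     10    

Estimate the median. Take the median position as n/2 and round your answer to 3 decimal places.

Cumulative frequencies: 26, 53, 80, 94, 107, 117
n = 117; position = n/2 = 58.5.
This falls in the class [49, 69): L = 49, F = 53, f = 27, h = 20.
Median ≈ 49 + ((58.5 − 53) / 27) × 20 = 53.0741

53.074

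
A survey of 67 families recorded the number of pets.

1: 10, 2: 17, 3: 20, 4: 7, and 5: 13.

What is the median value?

Cumulative frequencies: 10, 27, 47, 54, 67
n = 67, so the median is the value in position (n+1)/2 = 34.
Position 34 falls at value 3.

3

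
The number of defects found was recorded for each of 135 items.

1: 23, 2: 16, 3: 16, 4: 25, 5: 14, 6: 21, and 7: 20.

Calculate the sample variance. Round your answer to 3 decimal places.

4.216

Values: 1, 2, 3, 4, 5, 6, 7
n = 135, Σfx = 539, mean = 3.9926
Σfx² = 2717
Σf(x − x̄)² = Σfx² − (Σfx)²/n = 2717 − 539²/135 = 564.9926
Sample variance = 564.9926 / 134 = 4.2164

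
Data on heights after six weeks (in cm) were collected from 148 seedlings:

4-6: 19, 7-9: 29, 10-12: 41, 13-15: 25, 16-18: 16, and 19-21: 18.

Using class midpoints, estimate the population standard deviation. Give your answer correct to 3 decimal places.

Midpoints: 5, 8, 11, 14, 17, 20
n = 148, Σfm = 1760, mean = 11.8919
Σfm² = 24016
Σf(m − x̄)² = Σfm² − (Σfm)²/n = 24016 − 1760²/148 = 3086.2703
Population variance = 3086.2703 / 148 = 20.8532
Standard deviation = √20.8532 = 4.5665

4.567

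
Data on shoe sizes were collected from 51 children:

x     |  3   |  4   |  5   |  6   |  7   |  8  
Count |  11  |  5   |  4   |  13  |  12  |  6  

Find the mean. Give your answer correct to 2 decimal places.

Values: 3, 4, 5, 6, 7, 8
Σfx = 11×3 + 5×4 + 4×5 + 13×6 + 12×7 + 6×8 = 283
n = Σf = 51
Mean = 283 / 51 = 5.5490

5.55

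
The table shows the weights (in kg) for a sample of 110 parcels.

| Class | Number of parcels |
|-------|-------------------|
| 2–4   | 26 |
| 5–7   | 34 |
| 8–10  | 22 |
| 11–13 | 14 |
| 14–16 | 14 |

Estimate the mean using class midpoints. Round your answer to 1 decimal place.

7.8

Midpoints: 3, 6, 9, 12, 15
Σfm = 26×3 + 34×6 + 22×9 + 14×12 + 14×15 = 858
n = Σf = 110
Mean = 858 / 110 = 7.8000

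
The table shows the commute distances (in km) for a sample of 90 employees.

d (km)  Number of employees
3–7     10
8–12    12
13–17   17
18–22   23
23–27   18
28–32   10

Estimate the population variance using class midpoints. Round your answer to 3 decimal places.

Midpoints: 5, 10, 15, 20, 25, 30
n = 90, Σfm = 1635, mean = 18.1667
Σfm² = 34725
Σf(m − x̄)² = Σfm² − (Σfm)²/n = 34725 − 1635²/90 = 5022.5000
Population variance = 5022.5000 / 90 = 55.8056

55.806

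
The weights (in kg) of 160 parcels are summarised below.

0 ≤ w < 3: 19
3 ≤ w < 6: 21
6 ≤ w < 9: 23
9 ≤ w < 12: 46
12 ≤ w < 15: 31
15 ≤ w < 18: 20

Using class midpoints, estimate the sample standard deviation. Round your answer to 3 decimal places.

Midpoints: 1.5, 4.5, 7.5, 10.5, 13.5, 16.5
n = 160, Σfm = 1527, mean = 9.5437
Σfm² = 17928
Σf(m − x̄)² = Σfm² − (Σfm)²/n = 17928 − 1527²/160 = 3354.6937
Sample variance = 3354.6937 / 159 = 21.0987
Standard deviation = √21.0987 = 4.5933

4.593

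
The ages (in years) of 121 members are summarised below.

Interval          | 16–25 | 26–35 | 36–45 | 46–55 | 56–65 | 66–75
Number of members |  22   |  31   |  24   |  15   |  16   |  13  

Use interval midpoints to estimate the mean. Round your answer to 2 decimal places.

Midpoints: 20.5, 30.5, 40.5, 50.5, 60.5, 70.5
Σfm = 22×20.5 + 31×30.5 + 24×40.5 + 15×50.5 + 16×60.5 + 13×70.5 = 5010.5
n = Σf = 121
Mean = 5010.5 / 121 = 41.4091

41.41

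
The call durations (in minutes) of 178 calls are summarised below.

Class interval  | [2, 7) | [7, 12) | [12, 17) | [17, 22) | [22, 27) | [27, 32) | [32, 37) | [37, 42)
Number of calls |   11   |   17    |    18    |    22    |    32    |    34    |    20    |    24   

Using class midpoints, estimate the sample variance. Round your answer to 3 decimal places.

106.317

Midpoints: 4.5, 9.5, 14.5, 19.5, 24.5, 29.5, 34.5, 39.5
n = 178, Σfm = 4326, mean = 24.3034
Σfm² = 123954.5
Σf(m − x̄)² = Σfm² − (Σfm)²/n = 123954.5 − 4326²/178 = 18818.1180
Sample variance = 18818.1180 / 177 = 106.3171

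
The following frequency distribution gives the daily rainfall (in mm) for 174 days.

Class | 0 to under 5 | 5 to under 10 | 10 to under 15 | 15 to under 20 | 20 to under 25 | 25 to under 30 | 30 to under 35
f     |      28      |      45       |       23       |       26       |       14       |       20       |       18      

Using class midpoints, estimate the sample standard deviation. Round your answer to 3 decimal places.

9.806

Midpoints: 2.5, 7.5, 12.5, 17.5, 22.5, 27.5, 32.5
n = 174, Σfm = 2600, mean = 14.9425
Σfm² = 55487.5
Σf(m − x̄)² = Σfm² − (Σfm)²/n = 55487.5 − 2600²/174 = 16636.9253
Sample variance = 16636.9253 / 173 = 96.1672
Standard deviation = √96.1672 = 9.8065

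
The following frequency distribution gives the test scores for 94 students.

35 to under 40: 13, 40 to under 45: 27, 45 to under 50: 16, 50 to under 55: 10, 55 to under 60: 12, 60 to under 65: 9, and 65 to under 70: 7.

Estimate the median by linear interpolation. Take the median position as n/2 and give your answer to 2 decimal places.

Cumulative frequencies: 13, 40, 56, 66, 78, 87, 94
n = 94; position = n/2 = 47.
This falls in the class 45 to under 50: L = 45, F = 40, f = 16, h = 5.
Median ≈ 45 + ((47 − 40) / 16) × 5 = 47.1875

47.19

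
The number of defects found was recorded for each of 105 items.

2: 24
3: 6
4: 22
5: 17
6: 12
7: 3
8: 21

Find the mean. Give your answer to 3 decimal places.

4.762

Values: 2, 3, 4, 5, 6, 7, 8
Σfx = 24×2 + 6×3 + 22×4 + 17×5 + 12×6 + 3×7 + 21×8 = 500
n = Σf = 105
Mean = 500 / 105 = 4.7619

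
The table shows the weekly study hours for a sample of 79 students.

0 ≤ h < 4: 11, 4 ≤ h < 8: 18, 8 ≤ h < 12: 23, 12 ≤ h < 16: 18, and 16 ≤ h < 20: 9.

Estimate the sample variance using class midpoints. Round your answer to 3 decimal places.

23.753

Midpoints: 2, 6, 10, 14, 18
n = 79, Σfm = 774, mean = 9.7975
Σfm² = 9436
Σf(m − x̄)² = Σfm² − (Σfm)²/n = 9436 − 774²/79 = 1852.7595
Sample variance = 1852.7595 / 78 = 23.7533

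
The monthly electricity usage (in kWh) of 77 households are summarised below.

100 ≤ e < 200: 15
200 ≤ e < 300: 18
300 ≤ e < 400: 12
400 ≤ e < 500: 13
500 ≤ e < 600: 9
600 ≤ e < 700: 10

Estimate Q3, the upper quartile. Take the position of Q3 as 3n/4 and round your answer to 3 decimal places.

Cumulative frequencies: 15, 33, 45, 58, 67, 77
n = 77; position = 3n/4 = 57.75.
This falls in the class 400 ≤ e < 500: L = 400, F = 45, f = 13, h = 100.
Upper quartile ≈ 400 + ((57.75 − 45) / 13) × 100 = 498.0769

498.077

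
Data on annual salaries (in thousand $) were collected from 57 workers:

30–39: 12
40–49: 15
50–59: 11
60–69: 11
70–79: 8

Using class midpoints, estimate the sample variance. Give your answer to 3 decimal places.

Midpoints: 34.5, 44.5, 54.5, 64.5, 74.5
n = 57, Σfm = 2986.5, mean = 52.3947
Σfm² = 166824.25
Σf(m − x̄)² = Σfm² − (Σfm)²/n = 166824.25 − 2986.5²/57 = 10347.3684
Sample variance = 10347.3684 / 56 = 184.7744

184.774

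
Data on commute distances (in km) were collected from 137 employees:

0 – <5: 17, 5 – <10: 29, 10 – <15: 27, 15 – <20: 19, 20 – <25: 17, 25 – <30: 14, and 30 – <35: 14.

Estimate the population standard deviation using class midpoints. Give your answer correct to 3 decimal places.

Midpoints: 2.5, 7.5, 12.5, 17.5, 22.5, 27.5, 32.5
n = 137, Σfm = 2152.5, mean = 15.7117
Σfm² = 45756.25
Σf(m − x̄)² = Σfm² − (Σfm)²/n = 45756.25 − 2152.5²/137 = 11936.8613
Population variance = 11936.8613 / 137 = 87.1304
Standard deviation = √87.1304 = 9.3344

9.334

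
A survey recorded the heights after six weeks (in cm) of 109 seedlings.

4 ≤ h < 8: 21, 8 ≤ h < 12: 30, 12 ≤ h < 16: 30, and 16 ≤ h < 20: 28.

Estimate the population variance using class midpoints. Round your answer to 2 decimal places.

Midpoints: 6, 10, 14, 18
n = 109, Σfm = 1350, mean = 12.3853
Σfm² = 18708
Σf(m − x̄)² = Σfm² − (Σfm)²/n = 18708 − 1350²/109 = 1987.8165
Population variance = 1987.8165 / 109 = 18.2368

18.24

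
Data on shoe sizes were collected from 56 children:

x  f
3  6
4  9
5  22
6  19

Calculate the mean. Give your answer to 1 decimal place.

5.0

Values: 3, 4, 5, 6
Σfx = 6×3 + 9×4 + 22×5 + 19×6 = 278
n = Σf = 56
Mean = 278 / 56 = 4.9643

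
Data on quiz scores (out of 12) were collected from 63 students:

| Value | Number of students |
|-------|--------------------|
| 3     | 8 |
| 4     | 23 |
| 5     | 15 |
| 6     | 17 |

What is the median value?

5

Cumulative frequencies: 8, 31, 46, 63
n = 63, so the median is the value in position (n+1)/2 = 32.
Position 32 falls at value 5.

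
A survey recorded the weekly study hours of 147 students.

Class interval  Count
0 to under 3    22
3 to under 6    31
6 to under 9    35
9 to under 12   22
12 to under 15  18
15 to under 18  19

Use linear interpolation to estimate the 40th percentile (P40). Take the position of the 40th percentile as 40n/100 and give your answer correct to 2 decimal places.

Cumulative frequencies: 22, 53, 88, 110, 128, 147
n = 147; position = 40n/100 = 58.8.
This falls in the class 6 to under 9: L = 6, F = 53, f = 35, h = 3.
40th percentile ≈ 6 + ((58.8 − 53) / 35) × 3 = 6.4971

6.50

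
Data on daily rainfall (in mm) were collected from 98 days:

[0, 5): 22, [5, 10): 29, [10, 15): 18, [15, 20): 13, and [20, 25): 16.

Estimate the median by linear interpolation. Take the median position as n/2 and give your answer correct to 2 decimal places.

Cumulative frequencies: 22, 51, 69, 82, 98
n = 98; position = n/2 = 49.
This falls in the class [5, 10): L = 5, F = 22, f = 29, h = 5.
Median ≈ 5 + ((49 − 22) / 29) × 5 = 9.6552

9.66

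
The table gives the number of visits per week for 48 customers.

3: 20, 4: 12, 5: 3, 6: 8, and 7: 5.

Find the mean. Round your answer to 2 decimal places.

Values: 3, 4, 5, 6, 7
Σfx = 20×3 + 12×4 + 3×5 + 8×6 + 5×7 = 206
n = Σf = 48
Mean = 206 / 48 = 4.2917

4.29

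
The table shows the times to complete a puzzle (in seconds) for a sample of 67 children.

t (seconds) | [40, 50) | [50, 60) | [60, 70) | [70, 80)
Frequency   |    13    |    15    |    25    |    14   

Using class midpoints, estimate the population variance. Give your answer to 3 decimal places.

104.656

Midpoints: 45, 55, 65, 75
n = 67, Σfm = 4085, mean = 60.9701
Σfm² = 256075
Σf(m − x̄)² = Σfm² − (Σfm)²/n = 256075 − 4085²/67 = 7011.9403
Population variance = 7011.9403 / 67 = 104.6558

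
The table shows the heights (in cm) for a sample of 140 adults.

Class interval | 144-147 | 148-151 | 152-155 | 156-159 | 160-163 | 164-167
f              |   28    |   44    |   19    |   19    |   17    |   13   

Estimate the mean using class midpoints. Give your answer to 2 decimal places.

153.27

Midpoints: 145.5, 149.5, 153.5, 157.5, 161.5, 165.5
Σfm = 28×145.5 + 44×149.5 + 19×153.5 + 19×157.5 + 17×161.5 + 13×165.5 = 21458
n = Σf = 140
Mean = 21458 / 140 = 153.2714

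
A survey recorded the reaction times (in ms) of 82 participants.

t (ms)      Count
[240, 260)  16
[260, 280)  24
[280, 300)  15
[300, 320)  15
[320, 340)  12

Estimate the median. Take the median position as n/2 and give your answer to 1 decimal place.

Cumulative frequencies: 16, 40, 55, 70, 82
n = 82; position = n/2 = 41.
This falls in the class [280, 300): L = 280, F = 40, f = 15, h = 20.
Median ≈ 280 + ((41 − 40) / 15) × 20 = 281.3333

281.3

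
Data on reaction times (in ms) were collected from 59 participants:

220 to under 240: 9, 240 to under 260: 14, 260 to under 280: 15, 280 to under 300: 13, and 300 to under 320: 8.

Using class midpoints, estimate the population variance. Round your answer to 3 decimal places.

Midpoints: 230, 250, 270, 290, 310
n = 59, Σfm = 15870, mean = 268.9831
Σfm² = 4306700
Σf(m − x̄)² = Σfm² − (Σfm)²/n = 4306700 − 15870²/59 = 37938.9831
Population variance = 37938.9831 / 59 = 643.0336

643.034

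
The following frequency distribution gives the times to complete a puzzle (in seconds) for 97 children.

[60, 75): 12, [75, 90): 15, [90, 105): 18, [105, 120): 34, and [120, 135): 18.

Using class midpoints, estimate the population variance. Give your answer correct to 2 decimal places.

Midpoints: 67.5, 82.5, 97.5, 112.5, 127.5
n = 97, Σfm = 9922.5, mean = 102.2938
Σfm² = 1050806.25
Σf(m − x̄)² = Σfm² − (Σfm)²/n = 1050806.25 − 9922.5²/97 = 35795.8763
Population variance = 35795.8763 / 97 = 369.0297

369.03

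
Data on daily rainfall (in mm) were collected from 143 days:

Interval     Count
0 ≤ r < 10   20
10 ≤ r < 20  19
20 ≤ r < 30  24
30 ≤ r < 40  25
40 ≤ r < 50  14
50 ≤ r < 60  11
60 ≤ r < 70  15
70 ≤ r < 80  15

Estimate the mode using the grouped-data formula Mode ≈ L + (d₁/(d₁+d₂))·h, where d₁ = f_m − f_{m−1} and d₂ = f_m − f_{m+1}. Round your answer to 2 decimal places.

Modal class: 30 ≤ r < 40 (highest frequency 25).
d₁ = 25 − 24 = 1, d₂ = 25 − 14 = 11
Mode ≈ 30 + (1/(1+11)) × 10 = 30 + 0.8333 = 30.8333

30.83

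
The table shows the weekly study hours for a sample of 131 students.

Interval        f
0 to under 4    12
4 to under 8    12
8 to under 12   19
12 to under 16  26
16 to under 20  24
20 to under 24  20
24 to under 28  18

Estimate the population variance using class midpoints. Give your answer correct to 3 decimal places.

52.444

Midpoints: 2, 6, 10, 14, 18, 22, 26
n = 131, Σfm = 1990, mean = 15.1908
Σfm² = 37100
Σf(m − x̄)² = Σfm² − (Σfm)²/n = 37100 − 1990²/131 = 6870.2290
Population variance = 6870.2290 / 131 = 52.4445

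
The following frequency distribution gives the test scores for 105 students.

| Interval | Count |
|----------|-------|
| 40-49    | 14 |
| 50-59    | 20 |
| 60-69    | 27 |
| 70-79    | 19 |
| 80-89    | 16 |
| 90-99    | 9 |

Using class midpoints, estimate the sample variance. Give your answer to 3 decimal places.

Midpoints: 44.5, 54.5, 64.5, 74.5, 84.5, 94.5
n = 105, Σfm = 7072.5, mean = 67.3571
Σfm² = 499526.25
Σf(m − x̄)² = Σfm² − (Σfm)²/n = 499526.25 − 7072.5²/105 = 23142.8571
Sample variance = 23142.8571 / 104 = 222.5275

222.527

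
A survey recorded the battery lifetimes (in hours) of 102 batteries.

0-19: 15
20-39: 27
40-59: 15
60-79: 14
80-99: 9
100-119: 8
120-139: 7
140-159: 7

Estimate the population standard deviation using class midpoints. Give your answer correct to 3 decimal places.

42.395

Midpoints: 9.5, 29.5, 49.5, 69.5, 89.5, 109.5, 129.5, 149.5
n = 102, Σfm = 6289, mean = 61.6569
Σfm² = 571085.5
Σf(m − x̄)² = Σfm² − (Σfm)²/n = 571085.5 − 6289²/102 = 183325.4902
Population variance = 183325.4902 / 102 = 1797.3087
Standard deviation = √1797.3087 = 42.3947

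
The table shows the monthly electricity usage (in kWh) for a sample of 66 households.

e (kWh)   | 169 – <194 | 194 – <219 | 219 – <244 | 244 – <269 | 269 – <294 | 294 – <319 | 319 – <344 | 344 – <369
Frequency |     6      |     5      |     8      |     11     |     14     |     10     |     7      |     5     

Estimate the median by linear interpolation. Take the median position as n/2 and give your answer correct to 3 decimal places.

Cumulative frequencies: 6, 11, 19, 30, 44, 54, 61, 66
n = 66; position = n/2 = 33.
This falls in the class 269 – <294: L = 269, F = 30, f = 14, h = 25.
Median ≈ 269 + ((33 − 30) / 14) × 25 = 274.3571

274.357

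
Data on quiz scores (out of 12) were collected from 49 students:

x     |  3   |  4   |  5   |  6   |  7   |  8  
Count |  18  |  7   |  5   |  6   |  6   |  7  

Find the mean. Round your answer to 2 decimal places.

Values: 3, 4, 5, 6, 7, 8
Σfx = 18×3 + 7×4 + 5×5 + 6×6 + 6×7 + 7×8 = 241
n = Σf = 49
Mean = 241 / 49 = 4.9184

4.92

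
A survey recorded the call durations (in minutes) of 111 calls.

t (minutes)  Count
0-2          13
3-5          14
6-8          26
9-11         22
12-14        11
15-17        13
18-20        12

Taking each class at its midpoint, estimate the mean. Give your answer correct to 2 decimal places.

9.46

Midpoints: 1, 4, 7, 10, 13, 16, 19
Σfm = 13×1 + 14×4 + 26×7 + 22×10 + 11×13 + 13×16 + 12×19 = 1050
n = Σf = 111
Mean = 1050 / 111 = 9.4595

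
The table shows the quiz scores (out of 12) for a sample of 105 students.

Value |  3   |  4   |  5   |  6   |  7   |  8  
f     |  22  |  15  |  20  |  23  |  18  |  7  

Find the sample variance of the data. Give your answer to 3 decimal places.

Values: 3, 4, 5, 6, 7, 8
n = 105, Σfx = 546, mean = 5.2000
Σfx² = 3096
Σf(x − x̄)² = Σfx² − (Σfx)²/n = 3096 − 546²/105 = 256.8000
Sample variance = 256.8000 / 104 = 2.4692

2.469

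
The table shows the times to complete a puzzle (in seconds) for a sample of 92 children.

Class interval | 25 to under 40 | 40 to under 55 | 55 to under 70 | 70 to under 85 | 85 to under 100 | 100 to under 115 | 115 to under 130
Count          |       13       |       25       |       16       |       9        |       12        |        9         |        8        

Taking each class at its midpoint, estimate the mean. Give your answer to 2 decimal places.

Midpoints: 32.5, 47.5, 62.5, 77.5, 92.5, 107.5, 122.5
Σfm = 13×32.5 + 25×47.5 + 16×62.5 + 9×77.5 + 12×92.5 + 9×107.5 + 8×122.5 = 6365
n = Σf = 92
Mean = 6365 / 92 = 69.1848

69.18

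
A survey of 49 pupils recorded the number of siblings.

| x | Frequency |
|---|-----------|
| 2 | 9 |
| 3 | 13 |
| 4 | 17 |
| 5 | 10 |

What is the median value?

4

Cumulative frequencies: 9, 22, 39, 49
n = 49, so the median is the value in position (n+1)/2 = 25.
Position 25 falls at value 4.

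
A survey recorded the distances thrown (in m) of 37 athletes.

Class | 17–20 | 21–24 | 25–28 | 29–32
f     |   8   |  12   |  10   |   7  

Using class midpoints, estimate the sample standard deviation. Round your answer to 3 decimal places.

4.168

Midpoints: 18.5, 22.5, 26.5, 30.5
n = 37, Σfm = 896.5, mean = 24.2297
Σfm² = 22347.25
Σf(m − x̄)² = Σfm² − (Σfm)²/n = 22347.25 − 896.5²/37 = 625.2973
Sample variance = 625.2973 / 36 = 17.3694
Standard deviation = √17.3694 = 4.1677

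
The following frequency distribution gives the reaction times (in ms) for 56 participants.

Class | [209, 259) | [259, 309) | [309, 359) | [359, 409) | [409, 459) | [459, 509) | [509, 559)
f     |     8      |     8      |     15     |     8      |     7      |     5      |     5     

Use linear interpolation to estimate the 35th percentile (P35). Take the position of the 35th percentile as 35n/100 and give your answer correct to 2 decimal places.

321.00

Cumulative frequencies: 8, 16, 31, 39, 46, 51, 56
n = 56; position = 35n/100 = 19.6.
This falls in the class [309, 359): L = 309, F = 16, f = 15, h = 50.
35th percentile ≈ 309 + ((19.6 − 16) / 15) × 50 = 321.0000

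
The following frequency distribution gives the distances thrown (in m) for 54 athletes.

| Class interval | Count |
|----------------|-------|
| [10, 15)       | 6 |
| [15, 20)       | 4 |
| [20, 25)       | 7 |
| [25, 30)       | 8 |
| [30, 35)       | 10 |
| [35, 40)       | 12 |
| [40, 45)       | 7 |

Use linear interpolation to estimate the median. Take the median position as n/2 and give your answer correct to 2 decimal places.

Cumulative frequencies: 6, 10, 17, 25, 35, 47, 54
n = 54; position = n/2 = 27.
This falls in the class [30, 35): L = 30, F = 25, f = 10, h = 5.
Median ≈ 30 + ((27 − 25) / 10) × 5 = 31.0000

31.00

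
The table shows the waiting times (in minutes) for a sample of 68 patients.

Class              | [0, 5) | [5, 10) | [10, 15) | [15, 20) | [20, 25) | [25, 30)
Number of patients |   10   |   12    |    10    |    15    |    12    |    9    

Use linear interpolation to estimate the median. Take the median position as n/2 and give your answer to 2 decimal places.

Cumulative frequencies: 10, 22, 32, 47, 59, 68
n = 68; position = n/2 = 34.
This falls in the class [15, 20): L = 15, F = 32, f = 15, h = 5.
Median ≈ 15 + ((34 − 32) / 15) × 5 = 15.6667

15.67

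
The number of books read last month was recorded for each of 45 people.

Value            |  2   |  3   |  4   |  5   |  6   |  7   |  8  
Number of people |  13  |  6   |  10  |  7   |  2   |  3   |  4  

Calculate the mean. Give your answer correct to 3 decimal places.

4.089

Values: 2, 3, 4, 5, 6, 7, 8
Σfx = 13×2 + 6×3 + 10×4 + 7×5 + 2×6 + 3×7 + 4×8 = 184
n = Σf = 45
Mean = 184 / 45 = 4.0889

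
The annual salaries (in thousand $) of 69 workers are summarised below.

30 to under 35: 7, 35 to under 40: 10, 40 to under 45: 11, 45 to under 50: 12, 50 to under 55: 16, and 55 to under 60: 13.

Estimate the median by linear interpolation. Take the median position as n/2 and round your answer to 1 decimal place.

Cumulative frequencies: 7, 17, 28, 40, 56, 69
n = 69; position = n/2 = 34.5.
This falls in the class 45 to under 50: L = 45, F = 28, f = 12, h = 5.
Median ≈ 45 + ((34.5 − 28) / 12) × 5 = 47.7083

47.7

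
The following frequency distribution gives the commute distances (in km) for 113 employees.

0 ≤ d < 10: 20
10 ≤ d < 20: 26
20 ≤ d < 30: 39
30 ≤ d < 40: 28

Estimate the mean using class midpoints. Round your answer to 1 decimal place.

21.6

Midpoints: 5, 15, 25, 35
Σfm = 20×5 + 26×15 + 39×25 + 28×35 = 2445
n = Σf = 113
Mean = 2445 / 113 = 21.6372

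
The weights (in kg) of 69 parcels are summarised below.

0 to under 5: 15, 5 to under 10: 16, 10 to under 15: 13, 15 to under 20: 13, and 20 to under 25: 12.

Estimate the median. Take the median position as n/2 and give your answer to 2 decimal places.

11.35

Cumulative frequencies: 15, 31, 44, 57, 69
n = 69; position = n/2 = 34.5.
This falls in the class 10 to under 15: L = 10, F = 31, f = 13, h = 5.
Median ≈ 10 + ((34.5 − 31) / 13) × 5 = 11.3462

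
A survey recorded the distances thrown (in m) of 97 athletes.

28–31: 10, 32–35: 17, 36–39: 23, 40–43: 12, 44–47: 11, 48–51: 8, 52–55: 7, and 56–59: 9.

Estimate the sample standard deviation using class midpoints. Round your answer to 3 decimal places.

8.475

Midpoints: 29.5, 33.5, 37.5, 41.5, 45.5, 49.5, 53.5, 57.5
n = 97, Σfm = 4013.5, mean = 41.3763
Σfm² = 172958.25
Σf(m − x̄)² = Σfm² − (Σfm)²/n = 172958.25 − 4013.5²/97 = 6894.5155
Sample variance = 6894.5155 / 96 = 71.8179
Standard deviation = √71.8179 = 8.4745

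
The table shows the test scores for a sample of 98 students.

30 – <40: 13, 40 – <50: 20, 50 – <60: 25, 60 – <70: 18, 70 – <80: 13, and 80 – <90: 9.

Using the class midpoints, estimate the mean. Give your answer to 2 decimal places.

Midpoints: 35, 45, 55, 65, 75, 85
Σfm = 13×35 + 20×45 + 25×55 + 18×65 + 13×75 + 9×85 = 5640
n = Σf = 98
Mean = 5640 / 98 = 57.5510

57.55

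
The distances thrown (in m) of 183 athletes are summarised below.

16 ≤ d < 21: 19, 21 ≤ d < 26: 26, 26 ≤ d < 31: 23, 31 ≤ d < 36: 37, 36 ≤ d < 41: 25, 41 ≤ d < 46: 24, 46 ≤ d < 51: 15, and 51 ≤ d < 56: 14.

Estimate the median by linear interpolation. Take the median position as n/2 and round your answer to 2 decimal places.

Cumulative frequencies: 19, 45, 68, 105, 130, 154, 169, 183
n = 183; position = n/2 = 91.5.
This falls in the class 31 ≤ d < 36: L = 31, F = 68, f = 37, h = 5.
Median ≈ 31 + ((91.5 − 68) / 37) × 5 = 34.1757

34.18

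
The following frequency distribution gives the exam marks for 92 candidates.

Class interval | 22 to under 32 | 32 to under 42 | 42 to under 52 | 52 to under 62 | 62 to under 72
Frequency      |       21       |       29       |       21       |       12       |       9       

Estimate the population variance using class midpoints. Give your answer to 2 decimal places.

155.14

Midpoints: 27, 37, 47, 57, 67
n = 92, Σfm = 3914, mean = 42.5435
Σfm² = 180788
Σf(m − x̄)² = Σfm² − (Σfm)²/n = 180788 − 3914²/92 = 14272.8261
Population variance = 14272.8261 / 92 = 155.1394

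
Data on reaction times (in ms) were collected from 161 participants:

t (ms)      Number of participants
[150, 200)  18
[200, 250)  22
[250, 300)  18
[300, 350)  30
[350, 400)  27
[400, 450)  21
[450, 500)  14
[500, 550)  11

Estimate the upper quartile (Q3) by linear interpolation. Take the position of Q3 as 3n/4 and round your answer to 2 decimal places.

Cumulative frequencies: 18, 40, 58, 88, 115, 136, 150, 161
n = 161; position = 3n/4 = 120.75.
This falls in the class [400, 450): L = 400, F = 115, f = 21, h = 50.
Upper quartile ≈ 400 + ((120.75 − 115) / 21) × 50 = 413.6905

413.69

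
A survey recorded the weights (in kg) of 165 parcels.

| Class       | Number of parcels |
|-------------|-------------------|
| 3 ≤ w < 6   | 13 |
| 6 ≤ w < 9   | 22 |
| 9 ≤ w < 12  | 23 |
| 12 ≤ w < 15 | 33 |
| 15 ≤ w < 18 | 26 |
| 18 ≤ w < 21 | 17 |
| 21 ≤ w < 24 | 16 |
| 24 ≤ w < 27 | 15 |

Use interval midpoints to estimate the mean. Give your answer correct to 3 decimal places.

14.627

Midpoints: 4.5, 7.5, 10.5, 13.5, 16.5, 19.5, 22.5, 25.5
Σfm = 13×4.5 + 22×7.5 + 23×10.5 + 33×13.5 + 26×16.5 + 17×19.5 + 16×22.5 + 15×25.5 = 2413.5
n = Σf = 165
Mean = 2413.5 / 165 = 14.6273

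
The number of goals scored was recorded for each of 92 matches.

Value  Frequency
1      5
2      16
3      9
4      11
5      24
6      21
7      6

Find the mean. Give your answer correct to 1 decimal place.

Values: 1, 2, 3, 4, 5, 6, 7
Σfx = 5×1 + 16×2 + 9×3 + 11×4 + 24×5 + 21×6 + 6×7 = 396
n = Σf = 92
Mean = 396 / 92 = 4.3043

4.3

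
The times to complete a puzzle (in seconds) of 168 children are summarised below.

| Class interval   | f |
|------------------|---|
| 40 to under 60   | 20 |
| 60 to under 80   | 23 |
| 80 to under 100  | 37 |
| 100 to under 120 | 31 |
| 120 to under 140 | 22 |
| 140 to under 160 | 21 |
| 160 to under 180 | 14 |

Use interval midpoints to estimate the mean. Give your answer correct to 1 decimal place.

105.6

Midpoints: 50, 70, 90, 110, 130, 150, 170
Σfm = 20×50 + 23×70 + 37×90 + 31×110 + 22×130 + 21×150 + 14×170 = 17740
n = Σf = 168
Mean = 17740 / 168 = 105.5952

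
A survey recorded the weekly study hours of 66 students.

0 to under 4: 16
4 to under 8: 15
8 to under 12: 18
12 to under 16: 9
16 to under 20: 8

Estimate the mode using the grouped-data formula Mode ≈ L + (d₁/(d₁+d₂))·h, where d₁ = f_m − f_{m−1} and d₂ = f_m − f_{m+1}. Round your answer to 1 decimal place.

9.0

Modal class: 8 to under 12 (highest frequency 18).
d₁ = 18 − 15 = 3, d₂ = 18 − 9 = 9
Mode ≈ 8 + (3/(3+9)) × 4 = 8 + 1.0000 = 9.0000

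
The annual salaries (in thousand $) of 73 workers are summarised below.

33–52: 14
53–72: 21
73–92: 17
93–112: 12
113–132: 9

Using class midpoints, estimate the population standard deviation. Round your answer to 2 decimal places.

Midpoints: 42.5, 62.5, 82.5, 102.5, 122.5
n = 73, Σfm = 5642.5, mean = 77.2945
Σfm² = 484156.25
Σf(m − x̄)² = Σfm² − (Σfm)²/n = 484156.25 − 5642.5²/73 = 48021.9178
Population variance = 48021.9178 / 73 = 657.8345
Standard deviation = √657.8345 = 25.6483

25.65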